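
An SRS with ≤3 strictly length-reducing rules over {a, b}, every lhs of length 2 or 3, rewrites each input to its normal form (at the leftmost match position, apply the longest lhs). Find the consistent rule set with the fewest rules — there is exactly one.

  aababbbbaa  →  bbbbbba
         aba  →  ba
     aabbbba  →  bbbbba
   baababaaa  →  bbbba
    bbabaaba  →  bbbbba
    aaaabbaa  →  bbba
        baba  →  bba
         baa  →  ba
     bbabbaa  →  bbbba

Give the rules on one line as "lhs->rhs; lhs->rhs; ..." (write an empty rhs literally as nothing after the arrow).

aa->a; aab->bb; ab->b

  | aababbbbaa => bbabbbbaa => bbbbbbaa => bbbbbba
  | aba => ba
  | aabbbba => bbbbba
  | baababaaa => bbbabaaa => bbbbaaa => bbbbaa => bbbba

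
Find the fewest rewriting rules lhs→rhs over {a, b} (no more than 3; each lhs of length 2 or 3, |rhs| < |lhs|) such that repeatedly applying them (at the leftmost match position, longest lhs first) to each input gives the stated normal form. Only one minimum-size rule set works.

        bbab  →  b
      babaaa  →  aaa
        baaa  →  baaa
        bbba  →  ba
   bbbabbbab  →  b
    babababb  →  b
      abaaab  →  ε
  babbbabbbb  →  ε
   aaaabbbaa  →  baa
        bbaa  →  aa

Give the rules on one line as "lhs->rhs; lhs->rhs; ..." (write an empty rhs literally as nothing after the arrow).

ab->b; bb->

  | bbab => ab => b
  | babaaa => bbaaa => aaa
  | baaa
  | bbba => ba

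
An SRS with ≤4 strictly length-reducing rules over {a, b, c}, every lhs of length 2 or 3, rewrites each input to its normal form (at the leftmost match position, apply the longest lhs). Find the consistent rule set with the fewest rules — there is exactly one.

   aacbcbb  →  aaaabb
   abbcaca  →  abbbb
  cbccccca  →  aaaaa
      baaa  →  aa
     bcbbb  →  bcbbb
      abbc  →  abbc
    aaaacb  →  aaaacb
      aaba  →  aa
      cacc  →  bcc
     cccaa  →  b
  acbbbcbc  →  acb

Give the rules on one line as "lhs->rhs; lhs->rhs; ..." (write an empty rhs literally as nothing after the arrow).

  | aacbcbb => aaaabb
  | abbcaca => abbbca => abbbb
  | cbccccca => aacccca => aacbca => aaaaa
  | baaa => aa

ba->; ca->b; cbc->aa; ccc->cb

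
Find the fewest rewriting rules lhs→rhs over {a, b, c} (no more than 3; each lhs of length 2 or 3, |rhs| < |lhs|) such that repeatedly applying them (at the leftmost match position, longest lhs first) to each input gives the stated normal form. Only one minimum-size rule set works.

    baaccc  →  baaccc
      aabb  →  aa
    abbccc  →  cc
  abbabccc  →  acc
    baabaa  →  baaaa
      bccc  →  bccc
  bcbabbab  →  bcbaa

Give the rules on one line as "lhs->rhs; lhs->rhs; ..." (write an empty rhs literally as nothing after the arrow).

  | baaccc
  | aabb => aab => aa
  | abbccc => abccc => cc
  | abbabccc => ababccc => aabccc => acc

ab->a; abc->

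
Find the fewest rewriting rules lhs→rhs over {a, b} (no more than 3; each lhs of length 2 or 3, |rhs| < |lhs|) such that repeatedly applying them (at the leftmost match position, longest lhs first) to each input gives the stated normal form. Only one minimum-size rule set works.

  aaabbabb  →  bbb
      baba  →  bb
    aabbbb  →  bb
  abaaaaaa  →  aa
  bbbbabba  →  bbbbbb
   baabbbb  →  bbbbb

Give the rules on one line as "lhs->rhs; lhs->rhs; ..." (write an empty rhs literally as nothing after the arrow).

aaa->a; ab->; ba->b

  | aaabbabb => abbabb => babb => bbb
  | baba => bba => bb
  | aabbbb => abbb => bb
  | abaaaaaa => aaaaaa => aaaa => aa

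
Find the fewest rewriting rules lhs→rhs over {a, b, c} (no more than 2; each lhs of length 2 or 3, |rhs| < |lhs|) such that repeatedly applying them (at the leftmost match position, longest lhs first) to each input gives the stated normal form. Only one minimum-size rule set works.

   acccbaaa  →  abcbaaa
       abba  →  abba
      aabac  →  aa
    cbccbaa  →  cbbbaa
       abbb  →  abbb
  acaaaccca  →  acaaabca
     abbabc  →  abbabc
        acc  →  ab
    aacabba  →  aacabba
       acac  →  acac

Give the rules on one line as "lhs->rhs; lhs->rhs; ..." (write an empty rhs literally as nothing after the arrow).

  | acccbaaa => abcbaaa
  | abba
  | aabac => aa
  | cbccbaa => cbbbaa

bac->; cc->b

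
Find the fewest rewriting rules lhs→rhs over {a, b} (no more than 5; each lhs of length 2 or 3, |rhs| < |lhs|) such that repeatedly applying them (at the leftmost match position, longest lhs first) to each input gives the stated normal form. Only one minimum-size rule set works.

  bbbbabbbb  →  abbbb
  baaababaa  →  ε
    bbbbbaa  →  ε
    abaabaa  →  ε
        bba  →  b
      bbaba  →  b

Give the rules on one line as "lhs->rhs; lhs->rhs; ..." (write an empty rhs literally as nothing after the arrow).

aa->b; ba->; bab->ab; bba->aa

  | bbbbabbbb => bbaabbbb => aaabbbb => babbbb => abbbb
  | baaababaa => aababaa => bbabaa => aabaa => bbaa => aaa => ba => ε
  | bbbbbaa => bbbaaa => baaaa => aaa => ba => ε
  | abaabaa => aabaa => bbaa => aaa => ba => ε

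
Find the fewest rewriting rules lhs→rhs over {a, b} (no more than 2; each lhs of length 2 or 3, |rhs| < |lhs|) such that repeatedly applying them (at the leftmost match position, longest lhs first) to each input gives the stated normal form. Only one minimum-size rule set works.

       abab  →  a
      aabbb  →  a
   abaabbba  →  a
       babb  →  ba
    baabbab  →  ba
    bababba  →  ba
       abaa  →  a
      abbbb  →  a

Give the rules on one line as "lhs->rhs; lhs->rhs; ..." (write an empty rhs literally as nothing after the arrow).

aa->a; ab->a

  | abab => aab => ab => a
  | aabbb => abbb => abb => ab => a
  | abaabbba => aaabbba => aabbba => abbba => abba => aba => aa => a
  | babb => bab => ba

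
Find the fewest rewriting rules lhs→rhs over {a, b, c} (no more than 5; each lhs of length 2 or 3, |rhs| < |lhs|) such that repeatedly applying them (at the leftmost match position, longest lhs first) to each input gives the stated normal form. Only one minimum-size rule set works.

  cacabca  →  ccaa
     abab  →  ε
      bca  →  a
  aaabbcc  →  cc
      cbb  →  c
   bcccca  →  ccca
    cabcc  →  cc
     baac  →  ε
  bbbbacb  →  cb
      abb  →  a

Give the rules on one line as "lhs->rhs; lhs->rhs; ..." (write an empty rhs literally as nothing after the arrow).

  | cacabca => ccabca => ccaa
  | abab => bb => ε
  | bca => a
  | aaabbcc => aaacc => aacc => acc => cc

aba->b; ac->c; bb->; bc->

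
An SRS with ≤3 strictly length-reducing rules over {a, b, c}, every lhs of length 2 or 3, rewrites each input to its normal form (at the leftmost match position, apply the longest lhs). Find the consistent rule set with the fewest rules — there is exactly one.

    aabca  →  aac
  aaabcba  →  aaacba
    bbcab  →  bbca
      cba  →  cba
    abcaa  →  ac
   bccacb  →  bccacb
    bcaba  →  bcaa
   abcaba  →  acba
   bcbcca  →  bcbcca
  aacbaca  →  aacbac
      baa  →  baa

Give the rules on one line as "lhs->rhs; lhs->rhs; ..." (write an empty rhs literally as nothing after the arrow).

ab->a; aca->ac

  | aabca => aaca => aac
  | aaabcba => aaacba
  | bbcab => bbca
  | cba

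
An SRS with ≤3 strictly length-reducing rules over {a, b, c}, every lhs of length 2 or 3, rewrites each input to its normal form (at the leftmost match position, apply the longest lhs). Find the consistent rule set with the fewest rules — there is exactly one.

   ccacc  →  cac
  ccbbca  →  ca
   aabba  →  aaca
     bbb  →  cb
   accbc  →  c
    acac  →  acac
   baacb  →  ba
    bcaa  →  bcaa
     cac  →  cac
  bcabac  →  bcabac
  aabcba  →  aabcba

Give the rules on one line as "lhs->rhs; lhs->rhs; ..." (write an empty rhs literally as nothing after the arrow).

acb->; bb->c; cc->c

  | ccacc => cacc => cac
  | ccbbca => cbbca => ccca => cca => ca
  | aabba => aaca
  | bbb => cb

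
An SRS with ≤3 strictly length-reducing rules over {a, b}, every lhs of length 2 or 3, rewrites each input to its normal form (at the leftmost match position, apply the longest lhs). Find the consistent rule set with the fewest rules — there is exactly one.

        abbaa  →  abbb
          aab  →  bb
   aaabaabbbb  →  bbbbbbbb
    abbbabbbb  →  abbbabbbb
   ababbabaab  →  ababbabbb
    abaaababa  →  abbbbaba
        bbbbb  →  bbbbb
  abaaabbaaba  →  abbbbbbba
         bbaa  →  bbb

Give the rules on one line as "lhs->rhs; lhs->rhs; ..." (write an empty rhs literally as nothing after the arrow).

  | abbaa => abbb
  | aab => bb
  | aaabaabbbb => bbbaabbbb => bbbbbbbb
  | abbbabbbb

aa->b; aaa->bb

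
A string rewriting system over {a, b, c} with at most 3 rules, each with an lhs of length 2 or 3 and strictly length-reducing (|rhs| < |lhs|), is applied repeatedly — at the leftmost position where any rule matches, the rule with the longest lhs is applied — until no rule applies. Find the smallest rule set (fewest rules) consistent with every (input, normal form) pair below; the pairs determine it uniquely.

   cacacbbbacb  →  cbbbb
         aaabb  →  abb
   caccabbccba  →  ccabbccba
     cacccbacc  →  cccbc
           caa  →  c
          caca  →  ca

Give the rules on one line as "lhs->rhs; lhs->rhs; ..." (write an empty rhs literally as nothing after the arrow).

  | cacacbbbacb => cacbbbacb => cbbbacb => cbbbb
  | aaabb => abb
  | caccabbccba => ccabbccba
  | cacccbacc => cccbacc => cccbc

aa->; ac->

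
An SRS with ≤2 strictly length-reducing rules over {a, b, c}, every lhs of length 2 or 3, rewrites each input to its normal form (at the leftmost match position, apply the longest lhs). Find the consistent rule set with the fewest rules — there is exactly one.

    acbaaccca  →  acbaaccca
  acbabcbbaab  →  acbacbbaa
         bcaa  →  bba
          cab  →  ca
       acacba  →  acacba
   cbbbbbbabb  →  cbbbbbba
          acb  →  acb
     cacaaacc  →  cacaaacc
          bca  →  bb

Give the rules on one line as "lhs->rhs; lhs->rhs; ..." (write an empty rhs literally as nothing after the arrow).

  | acbaaccca
  | acbabcbbaab => acbacbbaab => acbacbbaa
  | bcaa => bba
  | cab => ca

ab->a; bca->bb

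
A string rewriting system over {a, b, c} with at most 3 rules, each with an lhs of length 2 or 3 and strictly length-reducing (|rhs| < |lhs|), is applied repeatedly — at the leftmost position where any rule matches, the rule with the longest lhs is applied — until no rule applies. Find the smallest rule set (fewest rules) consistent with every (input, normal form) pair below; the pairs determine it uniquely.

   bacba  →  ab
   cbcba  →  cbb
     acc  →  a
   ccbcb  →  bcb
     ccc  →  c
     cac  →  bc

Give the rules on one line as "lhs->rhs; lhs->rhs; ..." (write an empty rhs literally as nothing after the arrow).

  | bacba => acba => aca => ab
  | cbcba => cbca => cbb
  | acc => a
  | ccbcb => bcb

ba->a; ca->b; cc->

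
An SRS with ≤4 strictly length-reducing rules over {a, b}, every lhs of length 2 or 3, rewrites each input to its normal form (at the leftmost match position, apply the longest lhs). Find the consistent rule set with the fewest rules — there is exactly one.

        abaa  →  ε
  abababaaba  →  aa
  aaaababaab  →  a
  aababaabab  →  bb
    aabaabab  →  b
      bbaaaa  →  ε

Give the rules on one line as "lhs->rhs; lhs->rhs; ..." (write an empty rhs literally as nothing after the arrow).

  | abaa => baa => ε
  | abababaaba => bababaaba => bbabaaba => bbbaaba => aaaba => aa
  | aaaababaab => aaabaab => aaab => a
  | aababaabab => abaabab => baabab => bab => bb

aab->; ab->b; baa->; bbb->a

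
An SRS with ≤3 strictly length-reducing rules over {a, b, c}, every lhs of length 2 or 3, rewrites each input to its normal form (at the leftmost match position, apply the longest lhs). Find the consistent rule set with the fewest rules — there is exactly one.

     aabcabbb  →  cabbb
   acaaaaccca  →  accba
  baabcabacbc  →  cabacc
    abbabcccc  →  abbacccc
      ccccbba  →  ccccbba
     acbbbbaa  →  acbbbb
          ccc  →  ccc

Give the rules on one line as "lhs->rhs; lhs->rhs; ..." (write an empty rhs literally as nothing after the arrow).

aa->; bc->c; cca->ba

  | aabcabbb => bcabbb => cabbb
  | acaaaaccca => acaaccca => acccca => accba
  | baabcabacbc => bbcabacbc => bcabacbc => cabacbc => cabacc
  | abbabcccc => abbacccc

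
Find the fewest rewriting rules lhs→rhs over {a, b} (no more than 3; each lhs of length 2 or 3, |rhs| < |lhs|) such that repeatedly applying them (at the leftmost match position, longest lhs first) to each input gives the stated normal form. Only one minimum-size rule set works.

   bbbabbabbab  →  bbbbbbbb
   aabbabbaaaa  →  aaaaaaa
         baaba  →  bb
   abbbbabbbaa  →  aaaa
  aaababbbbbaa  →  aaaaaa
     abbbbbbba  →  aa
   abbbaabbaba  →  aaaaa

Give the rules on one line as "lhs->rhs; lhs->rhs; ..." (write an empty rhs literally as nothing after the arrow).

  | bbbabbabbab => bbbbbabbab => bbbbbbbab => bbbbbbbb
  | aabbabbaaaa => aababbaaaa => aaabbaaaa => aaabaaaa => aaaaaaa
  | baaba => baba => bba => bb
  | abbbbabbbaa => abbbabbbaa => abbabbbaa => ababbbaa => aabbbaa => aabbaa => aabaa => aaaa

ab->a; ba->b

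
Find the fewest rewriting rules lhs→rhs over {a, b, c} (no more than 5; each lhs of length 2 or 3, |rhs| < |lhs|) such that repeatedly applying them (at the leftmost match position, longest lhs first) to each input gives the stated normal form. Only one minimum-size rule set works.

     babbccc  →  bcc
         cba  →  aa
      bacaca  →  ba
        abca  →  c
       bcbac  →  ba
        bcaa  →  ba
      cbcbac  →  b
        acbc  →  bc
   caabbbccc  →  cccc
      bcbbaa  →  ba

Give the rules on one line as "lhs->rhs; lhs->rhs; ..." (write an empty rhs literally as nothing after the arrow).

  | babbccc => bcbccc => baccc => bcc
  | cba => aa
  | bacaca => baca => ba
  | abca => cca => c

ab->c; ac->; ca->; cb->a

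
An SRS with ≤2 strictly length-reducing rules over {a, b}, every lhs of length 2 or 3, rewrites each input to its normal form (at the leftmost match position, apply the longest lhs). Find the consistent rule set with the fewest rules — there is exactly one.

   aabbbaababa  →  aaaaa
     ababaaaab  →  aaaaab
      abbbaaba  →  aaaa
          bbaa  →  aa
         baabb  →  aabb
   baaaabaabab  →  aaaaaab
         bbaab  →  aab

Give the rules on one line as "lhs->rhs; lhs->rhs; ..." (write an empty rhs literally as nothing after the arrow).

  | aabbbaababa => aabbaababa => aabaababa => aaaababa => aaaaba => aaaaa
  | ababaaaab => abaaaab => aaaaab
  | abbbaaba => abbaaba => abaaba => aaaba => aaaa
  | bbaa => baa => aa

ba->a; bab->b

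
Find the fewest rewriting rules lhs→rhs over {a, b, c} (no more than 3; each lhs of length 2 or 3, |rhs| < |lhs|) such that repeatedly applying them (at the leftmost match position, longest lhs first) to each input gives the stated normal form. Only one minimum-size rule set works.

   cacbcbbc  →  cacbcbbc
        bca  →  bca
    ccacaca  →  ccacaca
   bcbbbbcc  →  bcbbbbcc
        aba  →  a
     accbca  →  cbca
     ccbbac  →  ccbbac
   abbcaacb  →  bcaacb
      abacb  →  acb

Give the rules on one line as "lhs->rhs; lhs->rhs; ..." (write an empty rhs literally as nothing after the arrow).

  | cacbcbbc
  | bca
  | ccacaca
  | bcbbbbcc

ab->; acc->c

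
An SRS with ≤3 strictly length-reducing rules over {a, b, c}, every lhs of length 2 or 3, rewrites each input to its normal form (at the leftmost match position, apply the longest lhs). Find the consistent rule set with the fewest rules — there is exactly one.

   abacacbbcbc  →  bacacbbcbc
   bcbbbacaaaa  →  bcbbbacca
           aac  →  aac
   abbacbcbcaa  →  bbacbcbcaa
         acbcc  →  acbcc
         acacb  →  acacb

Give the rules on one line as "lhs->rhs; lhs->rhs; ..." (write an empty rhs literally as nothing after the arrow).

aaa->c; ab->b

  | abacacbbcbc => bacacbbcbc
  | bcbbbacaaaa => bcbbbacca
  | aac
  | abbacbcbcaa => bbacbcbcaa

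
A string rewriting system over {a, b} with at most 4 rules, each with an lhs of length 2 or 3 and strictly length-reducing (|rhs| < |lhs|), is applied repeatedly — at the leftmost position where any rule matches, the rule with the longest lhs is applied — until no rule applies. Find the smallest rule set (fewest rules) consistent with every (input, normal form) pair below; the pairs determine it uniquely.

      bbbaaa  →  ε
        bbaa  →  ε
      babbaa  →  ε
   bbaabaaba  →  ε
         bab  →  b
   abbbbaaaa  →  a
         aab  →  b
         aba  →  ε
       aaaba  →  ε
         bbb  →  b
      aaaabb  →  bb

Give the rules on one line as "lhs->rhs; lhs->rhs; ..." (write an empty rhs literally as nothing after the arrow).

aa->; ab->a; ba->; bbb->b

  | bbbaaa => baaa => aa => ε
  | bbaa => ba => ε
  | babbaa => bbaa => ba => ε
  | bbaabaaba => babaaba => baaba => aba => aa => ε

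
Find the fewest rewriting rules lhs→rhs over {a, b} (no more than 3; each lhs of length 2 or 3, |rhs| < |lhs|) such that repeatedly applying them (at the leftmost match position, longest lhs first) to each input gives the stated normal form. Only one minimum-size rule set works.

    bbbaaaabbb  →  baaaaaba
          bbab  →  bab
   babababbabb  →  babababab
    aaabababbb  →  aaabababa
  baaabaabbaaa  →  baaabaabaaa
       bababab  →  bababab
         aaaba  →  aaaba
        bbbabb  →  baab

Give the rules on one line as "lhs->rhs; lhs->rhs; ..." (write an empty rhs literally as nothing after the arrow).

  | bbbaaaabbb => baaaaabbb => baaaaaba
  | bbab => bab
  | babababbabb => bababababb => babababab
  | aaabababbb => aaabababa

bb->b; bbb->ba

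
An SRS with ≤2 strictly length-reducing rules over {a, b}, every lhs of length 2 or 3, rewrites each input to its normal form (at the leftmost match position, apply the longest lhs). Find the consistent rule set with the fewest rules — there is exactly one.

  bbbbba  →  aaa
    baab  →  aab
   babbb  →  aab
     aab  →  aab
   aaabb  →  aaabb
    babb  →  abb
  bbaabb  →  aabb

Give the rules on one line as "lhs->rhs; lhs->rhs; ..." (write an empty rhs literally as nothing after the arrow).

ba->a; bbb->ab

  | bbbbba => abbba => aaba => aaa
  | baab => aab
  | babbb => abbb => aab
  | aab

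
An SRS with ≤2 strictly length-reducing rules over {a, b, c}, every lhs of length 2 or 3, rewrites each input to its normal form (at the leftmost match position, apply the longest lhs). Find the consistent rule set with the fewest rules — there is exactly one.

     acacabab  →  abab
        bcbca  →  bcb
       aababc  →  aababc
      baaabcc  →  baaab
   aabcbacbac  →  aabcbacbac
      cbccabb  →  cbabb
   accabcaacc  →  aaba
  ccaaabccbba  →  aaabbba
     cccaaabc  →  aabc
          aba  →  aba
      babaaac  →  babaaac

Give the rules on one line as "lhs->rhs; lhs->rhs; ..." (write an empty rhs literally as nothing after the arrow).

  | acacabab => acabab => abab
  | bcbca => bcb
  | aababc
  | baaabcc => baaab

ca->; cc->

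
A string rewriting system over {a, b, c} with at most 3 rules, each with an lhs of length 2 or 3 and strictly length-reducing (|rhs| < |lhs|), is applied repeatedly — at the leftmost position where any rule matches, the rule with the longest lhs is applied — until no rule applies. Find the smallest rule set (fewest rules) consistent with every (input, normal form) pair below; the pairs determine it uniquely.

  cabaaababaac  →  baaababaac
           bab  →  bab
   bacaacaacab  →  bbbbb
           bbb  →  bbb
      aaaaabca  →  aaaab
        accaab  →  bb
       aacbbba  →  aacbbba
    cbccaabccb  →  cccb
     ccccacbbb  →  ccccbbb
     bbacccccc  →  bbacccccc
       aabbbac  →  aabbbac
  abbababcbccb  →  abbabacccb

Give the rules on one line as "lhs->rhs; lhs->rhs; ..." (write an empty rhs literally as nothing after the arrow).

  | cabaaababaac => baaababaac
  | bab
  | bacaacaacab => bbacaacab => bbbacab => bbbbb
  | bbb

aca->b; bc->c; ca->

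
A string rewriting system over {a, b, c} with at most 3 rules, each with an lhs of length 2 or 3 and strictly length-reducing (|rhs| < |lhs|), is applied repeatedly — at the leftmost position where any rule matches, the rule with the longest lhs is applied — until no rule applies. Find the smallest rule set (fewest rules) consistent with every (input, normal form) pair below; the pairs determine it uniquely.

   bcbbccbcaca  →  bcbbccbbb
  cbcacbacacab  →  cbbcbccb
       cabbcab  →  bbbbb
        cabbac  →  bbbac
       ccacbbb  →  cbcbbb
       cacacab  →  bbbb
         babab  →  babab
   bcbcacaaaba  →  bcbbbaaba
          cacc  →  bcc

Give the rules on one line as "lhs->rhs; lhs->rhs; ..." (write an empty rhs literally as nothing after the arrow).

  | bcbbccbcaca => bcbbccbbca => bcbbccbbb
  | cbcacbacacab => cbbcbacacab => cbbcbabcab => cbbcbabbb => cbbcbccb
  | cabbcab => bbbcab => bbbbb
  | cabbac => bbbac

abb->cc; ca->b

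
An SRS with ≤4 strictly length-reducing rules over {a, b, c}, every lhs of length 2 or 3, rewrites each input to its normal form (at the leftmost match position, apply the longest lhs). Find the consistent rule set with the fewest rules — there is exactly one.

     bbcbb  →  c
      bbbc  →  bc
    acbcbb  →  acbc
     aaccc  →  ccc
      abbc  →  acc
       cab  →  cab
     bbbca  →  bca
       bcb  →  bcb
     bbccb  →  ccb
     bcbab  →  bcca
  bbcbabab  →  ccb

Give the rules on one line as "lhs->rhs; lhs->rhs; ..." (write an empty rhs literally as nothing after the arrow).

  | bbcbb => cbb => c
  | bbbc => bc
  | acbcbb => acbc
  | aaccc => ccc

aa->; abb->ac; bab->ca; bb->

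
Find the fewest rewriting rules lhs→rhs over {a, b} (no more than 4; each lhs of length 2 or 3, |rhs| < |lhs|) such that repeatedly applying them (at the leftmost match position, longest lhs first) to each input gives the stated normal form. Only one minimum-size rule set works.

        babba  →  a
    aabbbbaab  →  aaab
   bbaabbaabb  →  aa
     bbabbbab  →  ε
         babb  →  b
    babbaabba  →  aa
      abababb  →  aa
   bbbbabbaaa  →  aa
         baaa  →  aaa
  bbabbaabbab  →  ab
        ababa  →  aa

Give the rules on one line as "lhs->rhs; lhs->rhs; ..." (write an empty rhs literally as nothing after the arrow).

ba->a; bab->; bb->; bba->

  | babba => ba => a
  | aabbbbaab => aabbaab => aaab
  | bbaabbaabb => abbaabb => aabb => aa
  | bbabbbab => bbbab => bab => ε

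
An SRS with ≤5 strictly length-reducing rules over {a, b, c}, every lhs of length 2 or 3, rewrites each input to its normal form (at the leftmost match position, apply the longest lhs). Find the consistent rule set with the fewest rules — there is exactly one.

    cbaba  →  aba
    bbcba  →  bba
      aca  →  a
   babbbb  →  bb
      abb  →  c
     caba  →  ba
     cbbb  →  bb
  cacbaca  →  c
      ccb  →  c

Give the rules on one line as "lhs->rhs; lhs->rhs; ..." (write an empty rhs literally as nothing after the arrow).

  | cbaba => aba
  | bbcba => bba
  | aca => a
  | babbbb => bcbb => bb

abb->c; ca->; cac->cc; cb->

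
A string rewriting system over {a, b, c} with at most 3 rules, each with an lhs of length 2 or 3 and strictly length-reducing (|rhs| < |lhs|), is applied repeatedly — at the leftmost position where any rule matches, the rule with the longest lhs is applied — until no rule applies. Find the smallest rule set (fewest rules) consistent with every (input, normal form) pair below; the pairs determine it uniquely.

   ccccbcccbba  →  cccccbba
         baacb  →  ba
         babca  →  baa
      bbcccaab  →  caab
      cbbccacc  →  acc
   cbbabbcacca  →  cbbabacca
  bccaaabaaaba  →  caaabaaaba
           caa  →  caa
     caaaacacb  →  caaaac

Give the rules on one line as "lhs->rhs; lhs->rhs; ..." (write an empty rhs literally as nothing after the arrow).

acb->; bc->; cbc->

  | ccccbcccbba => cccccbba
  | baacb => ba
  | babca => baa
  | bbcccaab => bccaab => caab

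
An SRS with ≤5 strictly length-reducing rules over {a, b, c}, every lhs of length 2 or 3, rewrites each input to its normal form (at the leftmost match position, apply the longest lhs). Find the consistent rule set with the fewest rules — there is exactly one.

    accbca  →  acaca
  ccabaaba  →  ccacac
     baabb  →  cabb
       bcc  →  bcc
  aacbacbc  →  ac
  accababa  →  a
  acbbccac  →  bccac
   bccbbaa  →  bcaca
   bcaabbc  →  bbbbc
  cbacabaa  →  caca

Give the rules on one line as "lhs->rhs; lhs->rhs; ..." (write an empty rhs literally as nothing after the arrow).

  | accbca => acaca
  | ccabaaba => ccacaba => ccacac
  | baabb => cabb
  | bcc

aa->; ba->c; caa->b; cb->a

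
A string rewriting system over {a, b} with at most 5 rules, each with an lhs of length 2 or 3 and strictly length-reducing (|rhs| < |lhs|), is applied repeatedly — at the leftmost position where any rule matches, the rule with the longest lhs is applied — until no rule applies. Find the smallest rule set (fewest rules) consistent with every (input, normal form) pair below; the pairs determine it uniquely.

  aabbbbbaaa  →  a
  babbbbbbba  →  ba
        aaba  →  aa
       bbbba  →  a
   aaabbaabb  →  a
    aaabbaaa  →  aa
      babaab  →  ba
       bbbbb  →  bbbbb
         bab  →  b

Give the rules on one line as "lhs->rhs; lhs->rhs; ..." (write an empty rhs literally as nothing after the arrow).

aaa->; ab->; abb->a; bba->ab

  | aabbbbbaaa => aabbbaaa => aabaaa => aaaa => a
  | babbbbbbba => babbbbba => babbba => baba => ba
  | aaba => aa
  | bbbba => bbab => abb => a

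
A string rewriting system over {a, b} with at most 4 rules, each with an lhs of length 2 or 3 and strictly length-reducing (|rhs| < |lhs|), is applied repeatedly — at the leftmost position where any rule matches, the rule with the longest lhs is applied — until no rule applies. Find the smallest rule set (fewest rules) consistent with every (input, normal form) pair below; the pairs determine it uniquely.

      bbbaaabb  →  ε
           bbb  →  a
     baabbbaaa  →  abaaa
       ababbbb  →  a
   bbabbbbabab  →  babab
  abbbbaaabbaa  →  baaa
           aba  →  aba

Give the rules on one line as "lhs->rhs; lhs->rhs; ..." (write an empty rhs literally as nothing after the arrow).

aab->b; bb->; bbb->a

  | bbbaaabb => aaaabb => aabb => bb => ε
  | bbb => a
  | baabbbaaa => bbbbaaa => abaaa
  | ababbbb => abaab => abb => a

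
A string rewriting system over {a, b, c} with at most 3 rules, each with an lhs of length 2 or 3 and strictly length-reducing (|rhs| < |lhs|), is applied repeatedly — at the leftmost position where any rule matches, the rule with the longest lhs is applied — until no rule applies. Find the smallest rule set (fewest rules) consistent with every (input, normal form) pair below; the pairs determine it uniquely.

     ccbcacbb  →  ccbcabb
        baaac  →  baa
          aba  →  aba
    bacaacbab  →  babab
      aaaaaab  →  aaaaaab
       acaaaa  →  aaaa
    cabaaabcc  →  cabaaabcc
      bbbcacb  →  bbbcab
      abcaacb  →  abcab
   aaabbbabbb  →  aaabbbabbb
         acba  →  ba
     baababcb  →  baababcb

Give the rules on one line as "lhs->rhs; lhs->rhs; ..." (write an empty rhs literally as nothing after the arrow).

  | ccbcacbb => ccbcabb
  | baaac => baa
  | aba
  | bacaacbab => baacbab => babab

ac->; cac->ca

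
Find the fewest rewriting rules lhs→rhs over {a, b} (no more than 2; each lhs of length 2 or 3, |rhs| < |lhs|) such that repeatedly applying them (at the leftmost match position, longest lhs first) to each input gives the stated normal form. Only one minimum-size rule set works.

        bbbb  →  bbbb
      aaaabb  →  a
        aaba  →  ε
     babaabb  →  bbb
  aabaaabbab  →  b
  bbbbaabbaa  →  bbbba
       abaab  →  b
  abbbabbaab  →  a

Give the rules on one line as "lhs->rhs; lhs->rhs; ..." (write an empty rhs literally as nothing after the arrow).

  | bbbb
  | aaaabb => abb => ab => a
  | aaba => aaa => ε
  | babaabb => baaabb => bbb

aaa->; ab->a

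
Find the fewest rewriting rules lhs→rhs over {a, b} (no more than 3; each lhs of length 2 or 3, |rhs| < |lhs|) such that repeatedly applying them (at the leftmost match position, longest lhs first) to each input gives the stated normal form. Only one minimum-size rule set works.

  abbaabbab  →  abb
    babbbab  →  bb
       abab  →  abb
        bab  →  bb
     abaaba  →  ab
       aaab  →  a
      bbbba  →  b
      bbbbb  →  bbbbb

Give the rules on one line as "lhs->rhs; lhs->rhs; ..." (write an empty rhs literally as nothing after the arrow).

aab->; ba->b; bba->ba

  | abbaabbab => abaabbab => ababbab => abbbab => abbab => abab => abb
  | babbbab => bbbbab => bbbab => bbab => bab => bb
  | abab => abb
  | bab => bb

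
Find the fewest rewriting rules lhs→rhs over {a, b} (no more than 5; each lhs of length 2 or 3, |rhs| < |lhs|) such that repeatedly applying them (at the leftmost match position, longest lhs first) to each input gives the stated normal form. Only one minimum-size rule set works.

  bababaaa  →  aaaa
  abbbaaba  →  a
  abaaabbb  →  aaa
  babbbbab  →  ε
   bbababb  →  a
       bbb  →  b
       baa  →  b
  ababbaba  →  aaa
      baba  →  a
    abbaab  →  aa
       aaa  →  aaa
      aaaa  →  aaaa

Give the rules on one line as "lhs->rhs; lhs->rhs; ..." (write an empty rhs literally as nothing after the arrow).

ab->a; abb->; ba->b; bb->

  | bababaaa => bbabaaa => abaaa => aaaa
  | abbbaaba => baaba => baba => bba => a
  | abaaabbb => aaaabbb => aaab => aaa
  | babbbbab => bbbbbab => bbbab => bab => bb => ε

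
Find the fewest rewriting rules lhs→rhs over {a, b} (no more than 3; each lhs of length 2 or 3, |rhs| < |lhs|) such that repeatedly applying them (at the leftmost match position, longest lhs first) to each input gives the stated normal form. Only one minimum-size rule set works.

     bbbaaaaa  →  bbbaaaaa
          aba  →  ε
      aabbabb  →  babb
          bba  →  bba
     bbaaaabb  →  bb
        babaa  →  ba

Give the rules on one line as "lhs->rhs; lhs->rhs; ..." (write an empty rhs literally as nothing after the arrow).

  | bbbaaaaa
  | aba => ε
  | aabbabb => babb
  | bba

aab->; aba->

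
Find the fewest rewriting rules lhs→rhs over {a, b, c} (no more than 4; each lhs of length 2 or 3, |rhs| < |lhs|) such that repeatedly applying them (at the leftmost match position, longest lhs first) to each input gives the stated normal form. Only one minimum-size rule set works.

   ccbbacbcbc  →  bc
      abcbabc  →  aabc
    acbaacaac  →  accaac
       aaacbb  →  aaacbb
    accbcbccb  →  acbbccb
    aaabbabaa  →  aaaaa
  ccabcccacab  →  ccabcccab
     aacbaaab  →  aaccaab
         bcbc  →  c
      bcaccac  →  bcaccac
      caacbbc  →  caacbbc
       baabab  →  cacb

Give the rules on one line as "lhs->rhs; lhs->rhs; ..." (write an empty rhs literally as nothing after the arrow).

  | ccbbacbcbc => ccbccbcbc => cbcbcbc => bbcbc => bc
  | abcbabc => aabc
  | acbaacaac => accacaac => accaac
  | aaacbb

aca->a; ba->c; bcb->; cbc->b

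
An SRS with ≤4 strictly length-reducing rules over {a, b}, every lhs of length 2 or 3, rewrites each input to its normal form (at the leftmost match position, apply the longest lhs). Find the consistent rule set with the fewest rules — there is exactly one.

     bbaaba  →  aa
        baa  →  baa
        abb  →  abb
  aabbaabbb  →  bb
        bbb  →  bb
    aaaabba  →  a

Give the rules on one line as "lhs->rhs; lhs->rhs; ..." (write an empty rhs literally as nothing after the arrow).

  | bbaaba => aaaba => aa
  | baa
  | abb
  | aabbaabbb => baabbb => bbb => bb

aab->; bba->aa; bbb->bb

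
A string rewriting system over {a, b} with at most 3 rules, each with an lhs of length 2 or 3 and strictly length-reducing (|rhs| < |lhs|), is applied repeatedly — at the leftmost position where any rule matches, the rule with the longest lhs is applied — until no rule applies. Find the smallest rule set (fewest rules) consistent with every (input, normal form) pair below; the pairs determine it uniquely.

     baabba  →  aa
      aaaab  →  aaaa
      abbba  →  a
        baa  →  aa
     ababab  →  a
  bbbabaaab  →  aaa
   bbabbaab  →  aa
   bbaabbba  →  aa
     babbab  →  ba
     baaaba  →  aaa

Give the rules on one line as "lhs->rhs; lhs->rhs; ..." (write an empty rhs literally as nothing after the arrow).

ab->a; aba->a; baa->aa

  | baabba => aabba => aaba => aa
  | aaaab => aaaa
  | abbba => abba => aba => a
  | baa => aa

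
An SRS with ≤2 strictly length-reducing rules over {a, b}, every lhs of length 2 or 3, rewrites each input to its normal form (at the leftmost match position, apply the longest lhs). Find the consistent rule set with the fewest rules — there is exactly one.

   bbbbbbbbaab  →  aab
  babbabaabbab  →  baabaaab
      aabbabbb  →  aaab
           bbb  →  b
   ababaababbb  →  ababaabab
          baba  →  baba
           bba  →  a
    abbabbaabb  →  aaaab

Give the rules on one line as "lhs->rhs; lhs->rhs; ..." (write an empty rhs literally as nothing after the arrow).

  | bbbbbbbbaab => bbbbbbbaab => bbbbbbaab => bbbbbaab => bbbbaab => bbbaab => bbaab => aab
  | babbabaabbab => baabaabbab => baabaaab
  | aabbabbb => aaabbb => aaabb => aaab
  | bbb => bb => b

bb->b; bba->a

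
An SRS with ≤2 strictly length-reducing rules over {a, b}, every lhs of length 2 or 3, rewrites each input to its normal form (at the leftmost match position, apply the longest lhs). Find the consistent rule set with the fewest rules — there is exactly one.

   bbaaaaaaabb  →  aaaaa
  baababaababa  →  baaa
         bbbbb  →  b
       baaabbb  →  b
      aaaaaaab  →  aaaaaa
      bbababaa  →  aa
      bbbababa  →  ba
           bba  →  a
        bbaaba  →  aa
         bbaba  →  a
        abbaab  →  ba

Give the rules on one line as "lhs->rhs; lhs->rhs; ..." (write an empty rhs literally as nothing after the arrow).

ab->; bb->

  | bbaaaaaaabb => aaaaaaabb => aaaaaab => aaaaa
  | baababaababa => baabaababa => baaababa => baaaba => baaa
  | bbbbb => bbb => b
  | baaabbb => baabb => bab => b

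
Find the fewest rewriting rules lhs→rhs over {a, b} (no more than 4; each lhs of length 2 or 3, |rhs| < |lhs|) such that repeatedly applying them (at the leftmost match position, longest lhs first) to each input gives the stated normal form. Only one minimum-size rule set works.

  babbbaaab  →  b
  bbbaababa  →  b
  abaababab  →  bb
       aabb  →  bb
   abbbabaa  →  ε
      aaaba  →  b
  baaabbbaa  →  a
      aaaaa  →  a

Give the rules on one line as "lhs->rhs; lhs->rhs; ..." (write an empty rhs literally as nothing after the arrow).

  | babbbaaab => babaaaab => bbaaab => aaaab => aab => b
  | bbbaababa => baaababa => bababa => bbba => baa => b
  | abaababab => bababab => bbbab => baab => bb
  | aabb => bb

aa->; aba->b; bba->aa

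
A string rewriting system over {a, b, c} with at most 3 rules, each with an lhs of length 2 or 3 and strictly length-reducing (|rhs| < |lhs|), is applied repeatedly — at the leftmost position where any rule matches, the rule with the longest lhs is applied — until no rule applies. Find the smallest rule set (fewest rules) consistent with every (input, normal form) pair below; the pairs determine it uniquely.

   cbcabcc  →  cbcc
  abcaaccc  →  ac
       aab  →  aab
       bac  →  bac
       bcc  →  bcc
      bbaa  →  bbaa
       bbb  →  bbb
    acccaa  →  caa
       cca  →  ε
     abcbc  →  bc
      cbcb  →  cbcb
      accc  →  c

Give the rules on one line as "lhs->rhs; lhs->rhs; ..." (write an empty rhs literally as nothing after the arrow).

abc->; acc->; cca->

  | cbcabcc => cbcc
  | abcaaccc => aaccc => ac
  | aab
  | bac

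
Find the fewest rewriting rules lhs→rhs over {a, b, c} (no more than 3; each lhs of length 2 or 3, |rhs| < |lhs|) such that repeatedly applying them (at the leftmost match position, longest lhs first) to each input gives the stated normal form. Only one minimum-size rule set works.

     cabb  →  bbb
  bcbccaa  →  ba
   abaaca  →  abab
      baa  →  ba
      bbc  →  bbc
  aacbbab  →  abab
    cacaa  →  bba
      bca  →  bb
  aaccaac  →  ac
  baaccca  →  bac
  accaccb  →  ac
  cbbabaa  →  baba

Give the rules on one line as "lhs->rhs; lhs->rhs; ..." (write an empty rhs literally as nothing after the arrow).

aa->a; ca->b; cb->

  | cabb => bbb
  | bcbccaa => bccaa => bcba => ba
  | abaaca => abaca => abab
  | baa => ba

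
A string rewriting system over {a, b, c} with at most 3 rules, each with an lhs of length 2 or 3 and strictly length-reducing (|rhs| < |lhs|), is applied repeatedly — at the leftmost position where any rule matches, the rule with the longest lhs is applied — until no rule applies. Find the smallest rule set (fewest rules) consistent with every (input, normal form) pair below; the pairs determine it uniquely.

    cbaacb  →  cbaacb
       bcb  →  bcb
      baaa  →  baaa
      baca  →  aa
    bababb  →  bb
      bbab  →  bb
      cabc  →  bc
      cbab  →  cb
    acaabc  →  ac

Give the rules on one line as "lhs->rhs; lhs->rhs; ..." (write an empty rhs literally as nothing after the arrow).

  | cbaacb
  | bcb
  | baaa
  | baca => aa

ab->; bac->a; ca->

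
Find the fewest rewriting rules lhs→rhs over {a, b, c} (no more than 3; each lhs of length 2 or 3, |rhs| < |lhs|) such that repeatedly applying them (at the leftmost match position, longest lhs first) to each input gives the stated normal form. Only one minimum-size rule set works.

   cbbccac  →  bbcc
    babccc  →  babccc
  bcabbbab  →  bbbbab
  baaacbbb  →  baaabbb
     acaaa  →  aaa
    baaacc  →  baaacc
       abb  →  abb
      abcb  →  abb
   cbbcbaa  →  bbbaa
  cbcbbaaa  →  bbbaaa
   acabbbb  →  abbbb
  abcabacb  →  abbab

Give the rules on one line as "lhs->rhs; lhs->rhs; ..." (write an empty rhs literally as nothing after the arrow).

  | cbbccac => bbccac => bbcc
  | babccc
  | bcabbbab => bbbbab
  | baaacbbb => baaabbb

ca->; cb->b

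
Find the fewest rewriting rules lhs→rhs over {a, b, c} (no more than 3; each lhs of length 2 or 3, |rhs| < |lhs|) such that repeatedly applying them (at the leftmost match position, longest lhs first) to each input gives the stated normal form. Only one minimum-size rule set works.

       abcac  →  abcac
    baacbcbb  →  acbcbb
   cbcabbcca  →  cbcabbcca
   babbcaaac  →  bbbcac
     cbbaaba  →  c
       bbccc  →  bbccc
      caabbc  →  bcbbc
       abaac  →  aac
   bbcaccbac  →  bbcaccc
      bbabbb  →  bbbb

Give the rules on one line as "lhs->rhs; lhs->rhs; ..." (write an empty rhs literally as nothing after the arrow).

ba->; caa->bc

  | abcac
  | baacbcbb => acbcbb
  | cbcabbcca
  | babbcaaac => bbcaaac => bbbcac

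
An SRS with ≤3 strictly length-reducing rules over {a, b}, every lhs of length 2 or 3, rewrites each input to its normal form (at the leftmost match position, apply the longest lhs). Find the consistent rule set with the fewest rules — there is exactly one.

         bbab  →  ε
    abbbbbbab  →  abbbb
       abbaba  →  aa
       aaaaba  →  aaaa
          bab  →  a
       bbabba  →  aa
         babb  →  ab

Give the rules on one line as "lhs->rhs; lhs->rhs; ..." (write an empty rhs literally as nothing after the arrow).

ba->; bab->a

  | bbab => ba => ε
  | abbbbbbab => abbbbba => abbbb
  | abbaba => abaa => aa
  | aaaaba => aaaa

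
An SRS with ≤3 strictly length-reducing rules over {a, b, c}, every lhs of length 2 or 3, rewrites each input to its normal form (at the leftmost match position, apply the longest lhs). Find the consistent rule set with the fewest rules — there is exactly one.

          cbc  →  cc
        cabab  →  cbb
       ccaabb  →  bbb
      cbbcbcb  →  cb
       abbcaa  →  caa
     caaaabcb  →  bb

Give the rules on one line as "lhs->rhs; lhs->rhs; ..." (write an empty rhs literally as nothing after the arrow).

ab->b; bc->c; ccb->bb

  | cbc => cc
  | cabab => cbab => cbb
  | ccaabb => ccabb => ccbb => bbb
  | cbbcbcb => cbcbcb => ccbcb => bbcb => bcb => cb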